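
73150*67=4901050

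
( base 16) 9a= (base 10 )154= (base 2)10011010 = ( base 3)12201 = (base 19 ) 82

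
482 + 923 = 1405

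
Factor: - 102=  - 2^1*3^1*17^1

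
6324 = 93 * 68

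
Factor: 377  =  13^1 * 29^1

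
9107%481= 449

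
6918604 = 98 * 70598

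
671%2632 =671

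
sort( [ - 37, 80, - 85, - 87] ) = [- 87, - 85, - 37 , 80 ] 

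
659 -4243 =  - 3584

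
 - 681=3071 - 3752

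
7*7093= 49651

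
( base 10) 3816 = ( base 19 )aag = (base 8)7350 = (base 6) 25400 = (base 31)3u3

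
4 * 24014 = 96056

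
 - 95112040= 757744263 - 852856303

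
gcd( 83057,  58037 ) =1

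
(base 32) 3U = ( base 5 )1001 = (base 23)5B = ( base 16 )7E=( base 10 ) 126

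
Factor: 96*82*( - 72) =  - 2^9*3^3*41^1 = - 566784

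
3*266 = 798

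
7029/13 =7029/13 = 540.69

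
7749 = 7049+700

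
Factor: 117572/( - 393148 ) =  - 13^1*17^1*739^( - 1)= - 221/739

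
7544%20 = 4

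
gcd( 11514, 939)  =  3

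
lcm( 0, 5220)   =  0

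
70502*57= 4018614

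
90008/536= 167+62/67 = 167.93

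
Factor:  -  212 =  - 2^2*53^1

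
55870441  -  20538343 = 35332098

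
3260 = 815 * 4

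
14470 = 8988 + 5482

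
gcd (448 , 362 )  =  2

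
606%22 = 12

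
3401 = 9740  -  6339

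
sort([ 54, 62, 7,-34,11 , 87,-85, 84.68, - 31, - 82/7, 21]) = [ - 85, - 34, - 31, - 82/7,7 , 11, 21, 54, 62,84.68,87 ]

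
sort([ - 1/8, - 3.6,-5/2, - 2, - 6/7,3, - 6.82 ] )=[ - 6.82, - 3.6, - 5/2, - 2,  -  6/7, - 1/8, 3 ] 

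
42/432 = 7/72 = 0.10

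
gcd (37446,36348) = 6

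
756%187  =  8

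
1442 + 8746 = 10188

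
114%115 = 114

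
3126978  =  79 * 39582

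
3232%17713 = 3232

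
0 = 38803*0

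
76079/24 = 76079/24 = 3169.96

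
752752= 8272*91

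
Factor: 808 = 2^3*101^1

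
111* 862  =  95682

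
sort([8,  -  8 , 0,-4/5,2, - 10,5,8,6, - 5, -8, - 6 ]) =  [ - 10,-8, - 8,-6, - 5, - 4/5,0, 2,5, 6,  8, 8 ] 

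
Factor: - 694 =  - 2^1*347^1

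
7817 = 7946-129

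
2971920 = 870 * 3416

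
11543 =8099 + 3444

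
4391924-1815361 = 2576563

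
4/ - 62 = - 1+29/31=- 0.06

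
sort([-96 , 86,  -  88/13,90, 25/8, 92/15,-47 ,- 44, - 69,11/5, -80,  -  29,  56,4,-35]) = [ - 96,- 80, - 69, - 47, - 44,-35, - 29, -88/13, 11/5,25/8, 4,92/15,56,86,90 ]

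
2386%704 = 274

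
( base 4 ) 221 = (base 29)1c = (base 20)21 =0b101001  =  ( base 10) 41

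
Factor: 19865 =5^1*29^1*137^1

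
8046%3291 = 1464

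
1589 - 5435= - 3846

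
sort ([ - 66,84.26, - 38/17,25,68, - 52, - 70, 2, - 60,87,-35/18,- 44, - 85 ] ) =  [-85,-70, - 66, - 60,-52, - 44, - 38/17,-35/18,2,25,68,  84.26, 87]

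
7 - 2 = 5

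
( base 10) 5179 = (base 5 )131204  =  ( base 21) BFD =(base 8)12073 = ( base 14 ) 1C5D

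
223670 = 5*44734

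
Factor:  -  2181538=-2^1*1090769^1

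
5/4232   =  5/4232 = 0.00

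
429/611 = 33/47 = 0.70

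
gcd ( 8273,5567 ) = 1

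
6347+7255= 13602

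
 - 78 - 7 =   -  85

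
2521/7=360+1/7 = 360.14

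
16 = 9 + 7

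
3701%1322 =1057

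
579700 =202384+377316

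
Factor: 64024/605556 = 2^1 * 3^( - 5)*7^( - 1) * 53^1*89^( - 1 )* 151^1=   16006/151389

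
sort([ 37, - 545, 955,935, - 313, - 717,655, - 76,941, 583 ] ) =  [ - 717, - 545,-313, - 76,37, 583,655,935,941,955 ] 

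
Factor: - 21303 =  - 3^4*263^1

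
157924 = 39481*4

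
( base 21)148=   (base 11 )445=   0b1000010101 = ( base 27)JK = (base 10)533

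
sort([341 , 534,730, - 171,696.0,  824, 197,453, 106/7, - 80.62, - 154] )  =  [ -171, - 154, - 80.62, 106/7, 197,341, 453,534,696.0 , 730,824]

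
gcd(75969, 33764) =8441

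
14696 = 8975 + 5721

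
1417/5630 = 1417/5630  =  0.25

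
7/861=1/123 = 0.01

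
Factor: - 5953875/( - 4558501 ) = 3^1 * 5^3*15877^1*4558501^( - 1)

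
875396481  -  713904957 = 161491524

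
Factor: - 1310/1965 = -2/3 = -2^1*3^( - 1 )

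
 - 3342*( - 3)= 10026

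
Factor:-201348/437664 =-2^( - 3)*3^1*7^1*17^1*97^( - 1) = - 357/776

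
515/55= 9 + 4/11 = 9.36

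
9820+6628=16448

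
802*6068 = 4866536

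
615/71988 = 205/23996 = 0.01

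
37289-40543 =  - 3254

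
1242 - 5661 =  - 4419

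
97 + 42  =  139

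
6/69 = 2/23  =  0.09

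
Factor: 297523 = 297523^1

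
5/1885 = 1/377 = 0.00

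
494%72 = 62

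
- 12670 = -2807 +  - 9863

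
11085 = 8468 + 2617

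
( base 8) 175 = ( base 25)50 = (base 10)125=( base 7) 236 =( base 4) 1331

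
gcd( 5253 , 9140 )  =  1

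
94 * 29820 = 2803080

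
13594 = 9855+3739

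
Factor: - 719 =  - 719^1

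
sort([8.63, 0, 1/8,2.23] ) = [ 0,  1/8,2.23,8.63] 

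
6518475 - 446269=6072206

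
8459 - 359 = 8100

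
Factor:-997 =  - 997^1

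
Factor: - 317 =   -  317^1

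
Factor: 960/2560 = 3/8  =  2^(-3)*3^1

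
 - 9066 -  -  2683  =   -6383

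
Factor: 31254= 2^1*3^1 * 5209^1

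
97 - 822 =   -  725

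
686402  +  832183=1518585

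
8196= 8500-304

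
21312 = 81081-59769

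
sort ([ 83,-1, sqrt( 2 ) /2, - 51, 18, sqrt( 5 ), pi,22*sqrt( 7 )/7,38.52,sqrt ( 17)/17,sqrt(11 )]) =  [ - 51, - 1,sqrt( 17) /17, sqrt( 2 )/2, sqrt (5 ) , pi , sqrt (11),22 * sqrt( 7 )/7,18, 38.52,  83]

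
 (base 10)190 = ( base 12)13a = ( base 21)91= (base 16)be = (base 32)5u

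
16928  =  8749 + 8179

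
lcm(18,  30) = 90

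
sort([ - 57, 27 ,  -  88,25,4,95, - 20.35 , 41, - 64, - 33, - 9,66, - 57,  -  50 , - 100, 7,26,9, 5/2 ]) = [ - 100,-88, - 64 , - 57,-57,- 50, - 33,-20.35, - 9,5/2,4,7,9,25, 26,27,41, 66, 95 ]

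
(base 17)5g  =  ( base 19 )56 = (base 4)1211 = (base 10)101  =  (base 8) 145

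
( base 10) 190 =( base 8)276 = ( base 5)1230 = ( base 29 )6g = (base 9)231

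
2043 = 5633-3590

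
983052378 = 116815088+866237290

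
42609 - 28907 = 13702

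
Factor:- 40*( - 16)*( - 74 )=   -  47360 = -2^8*5^1 * 37^1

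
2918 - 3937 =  - 1019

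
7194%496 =250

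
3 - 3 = 0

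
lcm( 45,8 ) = 360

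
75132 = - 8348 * ( - 9) 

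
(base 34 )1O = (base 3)2011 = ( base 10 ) 58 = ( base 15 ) 3d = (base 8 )72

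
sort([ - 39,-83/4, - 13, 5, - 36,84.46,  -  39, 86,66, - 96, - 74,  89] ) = [ - 96, - 74, - 39, - 39 , - 36,- 83/4,-13,5,66,84.46, 86, 89] 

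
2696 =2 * 1348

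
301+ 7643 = 7944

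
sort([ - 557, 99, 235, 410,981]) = [ - 557, 99, 235,410, 981 ] 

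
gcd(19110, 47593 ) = 91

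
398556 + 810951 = 1209507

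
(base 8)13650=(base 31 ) 69b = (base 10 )6056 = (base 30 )6LQ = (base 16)17a8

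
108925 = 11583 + 97342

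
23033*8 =184264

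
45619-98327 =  - 52708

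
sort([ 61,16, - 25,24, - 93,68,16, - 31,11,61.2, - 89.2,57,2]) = [ - 93, - 89.2, - 31, - 25, 2, 11,16,16,24,57,61,61.2, 68 ] 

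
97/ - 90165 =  - 1  +  90068/90165 =- 0.00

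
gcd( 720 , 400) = 80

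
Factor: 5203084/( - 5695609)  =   - 2^2*239^ ( - 1)*23831^( - 1)*1300771^1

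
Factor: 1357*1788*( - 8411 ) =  - 20407743876= - 2^2*3^1*13^1*23^1*59^1*149^1*647^1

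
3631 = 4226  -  595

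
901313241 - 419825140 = 481488101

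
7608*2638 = 20069904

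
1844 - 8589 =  - 6745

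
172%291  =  172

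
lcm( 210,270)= 1890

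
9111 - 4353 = 4758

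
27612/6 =4602 = 4602.00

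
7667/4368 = 1 + 3299/4368= 1.76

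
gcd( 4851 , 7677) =9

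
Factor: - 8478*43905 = - 2^1*3^4*5^1* 157^1* 2927^1 =- 372226590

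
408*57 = 23256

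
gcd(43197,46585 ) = 847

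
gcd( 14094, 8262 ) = 486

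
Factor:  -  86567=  - 13^1*6659^1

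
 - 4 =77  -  81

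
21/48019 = 21/48019 = 0.00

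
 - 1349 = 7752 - 9101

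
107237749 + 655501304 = 762739053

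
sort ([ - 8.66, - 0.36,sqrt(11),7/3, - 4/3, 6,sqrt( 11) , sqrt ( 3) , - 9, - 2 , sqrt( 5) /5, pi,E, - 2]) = [ - 9, - 8.66, -2, - 2 , - 4/3, - 0.36,sqrt (5 )/5, sqrt( 3 ), 7/3,E, pi, sqrt( 11), sqrt( 11 ),6]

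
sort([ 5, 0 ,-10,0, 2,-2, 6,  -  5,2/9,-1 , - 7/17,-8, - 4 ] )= [ - 10,-8, -5, - 4, - 2,  -  1, - 7/17,0,0, 2/9, 2,  5,6]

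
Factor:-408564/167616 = -39/16 = - 2^(-4)*3^1*13^1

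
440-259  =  181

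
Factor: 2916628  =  2^2*11^1*13^1*5099^1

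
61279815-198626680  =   - 137346865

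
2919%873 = 300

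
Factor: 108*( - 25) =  - 2^2*3^3*5^2 = - 2700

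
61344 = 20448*3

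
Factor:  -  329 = -7^1*47^1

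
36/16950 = 6/2825 =0.00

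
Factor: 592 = 2^4 *37^1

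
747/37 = 20 + 7/37 = 20.19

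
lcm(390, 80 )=3120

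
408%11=1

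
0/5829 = 0 =0.00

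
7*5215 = 36505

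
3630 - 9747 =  - 6117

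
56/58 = 28/29=0.97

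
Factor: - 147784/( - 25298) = 812/139 = 2^2*7^1*29^1*139^ (- 1)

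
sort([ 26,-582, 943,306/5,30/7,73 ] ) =[-582,30/7,26,306/5,73,943] 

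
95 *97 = 9215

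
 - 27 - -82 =55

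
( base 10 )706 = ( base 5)10311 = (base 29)OA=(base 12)4AA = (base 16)2C2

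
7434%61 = 53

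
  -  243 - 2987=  - 3230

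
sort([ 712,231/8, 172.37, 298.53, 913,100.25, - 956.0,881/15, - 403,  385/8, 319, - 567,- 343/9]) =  [-956.0 ,-567,-403,-343/9, 231/8,385/8,881/15,100.25, 172.37,298.53,319,712,913 ]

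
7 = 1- - 6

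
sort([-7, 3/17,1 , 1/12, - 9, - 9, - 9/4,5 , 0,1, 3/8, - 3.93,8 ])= [ - 9, - 9 , - 7, - 3.93,- 9/4,0,1/12, 3/17, 3/8,  1, 1,5,8]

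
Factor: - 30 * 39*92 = -107640= -2^3*3^2 * 5^1*13^1 * 23^1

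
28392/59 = 481 + 13/59 = 481.22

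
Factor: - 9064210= - 2^1 * 5^1*906421^1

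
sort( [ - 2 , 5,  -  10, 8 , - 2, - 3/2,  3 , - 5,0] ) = [ -10, - 5, - 2, - 2, - 3/2,0  ,  3,5,8]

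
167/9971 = 167/9971= 0.02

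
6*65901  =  395406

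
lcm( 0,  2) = 0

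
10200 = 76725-66525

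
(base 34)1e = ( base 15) 33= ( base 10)48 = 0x30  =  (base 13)39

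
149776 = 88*1702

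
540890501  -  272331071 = 268559430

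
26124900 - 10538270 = 15586630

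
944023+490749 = 1434772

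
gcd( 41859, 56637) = 9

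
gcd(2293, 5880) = 1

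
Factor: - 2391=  - 3^1*797^1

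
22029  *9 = 198261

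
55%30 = 25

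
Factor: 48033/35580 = 2^ ( - 2)*3^3*5^( - 1) = 27/20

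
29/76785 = 29/76785 = 0.00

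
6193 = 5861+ 332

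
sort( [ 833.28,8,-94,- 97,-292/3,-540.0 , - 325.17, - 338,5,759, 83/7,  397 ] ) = [ -540.0,-338, - 325.17,-292/3,  -  97,-94, 5, 8,83/7, 397,759,833.28 ] 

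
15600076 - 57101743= -41501667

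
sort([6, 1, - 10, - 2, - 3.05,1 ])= [ - 10, - 3.05, - 2, 1,1, 6]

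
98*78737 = 7716226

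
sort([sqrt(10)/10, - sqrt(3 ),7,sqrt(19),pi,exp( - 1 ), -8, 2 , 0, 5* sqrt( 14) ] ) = [-8 , - sqrt (3 ),0,sqrt ( 10)/10,exp( - 1), 2,pi, sqrt(19),7,5*sqrt( 14) ]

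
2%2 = 0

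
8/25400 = 1/3175=0.00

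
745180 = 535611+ 209569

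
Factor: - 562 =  - 2^1*281^1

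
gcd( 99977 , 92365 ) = 1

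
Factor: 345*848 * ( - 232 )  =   - 67873920 = -2^7*3^1*5^1*23^1 * 29^1*53^1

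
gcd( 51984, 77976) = 25992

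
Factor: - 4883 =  - 19^1*257^1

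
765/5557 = 765/5557=0.14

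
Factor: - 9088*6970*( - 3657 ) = 231646667520 =2^8*3^1*5^1*17^1*23^1 * 41^1 *53^1* 71^1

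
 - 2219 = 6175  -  8394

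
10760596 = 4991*2156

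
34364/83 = 34364/83 = 414.02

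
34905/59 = 591 + 36/59 = 591.61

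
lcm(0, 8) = 0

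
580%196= 188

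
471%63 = 30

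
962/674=481/337 = 1.43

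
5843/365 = 16 + 3/365 = 16.01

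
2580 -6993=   -  4413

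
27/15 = 1 + 4/5 = 1.80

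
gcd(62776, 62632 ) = 8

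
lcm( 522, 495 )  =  28710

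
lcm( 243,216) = 1944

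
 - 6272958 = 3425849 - 9698807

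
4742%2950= 1792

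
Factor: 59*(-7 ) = - 413 = -7^1*59^1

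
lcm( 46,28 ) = 644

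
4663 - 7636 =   -  2973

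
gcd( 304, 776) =8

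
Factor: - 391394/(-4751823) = 2^1*3^( - 1)*17^( - 1 ) * 23^( -1) *4051^ ( - 1)*195697^1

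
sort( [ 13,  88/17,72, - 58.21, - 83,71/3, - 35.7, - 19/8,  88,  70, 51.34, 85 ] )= [ - 83, - 58.21,  -  35.7, - 19/8,88/17, 13, 71/3,51.34,70, 72,85,88]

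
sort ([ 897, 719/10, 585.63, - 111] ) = [ - 111,719/10, 585.63, 897]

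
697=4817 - 4120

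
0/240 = 0 = 0.00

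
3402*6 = 20412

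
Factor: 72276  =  2^2*3^1*19^1*317^1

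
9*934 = 8406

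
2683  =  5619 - 2936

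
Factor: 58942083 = 3^1*1423^1*13807^1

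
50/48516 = 25/24258=0.00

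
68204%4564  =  4308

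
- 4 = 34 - 38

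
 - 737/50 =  - 15+13/50 =- 14.74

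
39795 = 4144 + 35651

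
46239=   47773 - 1534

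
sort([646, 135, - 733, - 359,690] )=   [ - 733, - 359, 135,646,690 ]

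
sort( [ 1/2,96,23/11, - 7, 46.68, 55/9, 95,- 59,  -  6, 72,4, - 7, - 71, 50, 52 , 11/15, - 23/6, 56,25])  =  [ - 71, - 59,-7, - 7, - 6, - 23/6,1/2, 11/15,23/11, 4,55/9,25,46.68, 50, 52, 56, 72, 95, 96]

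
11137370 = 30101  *370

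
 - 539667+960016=420349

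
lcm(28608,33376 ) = 200256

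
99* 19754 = 1955646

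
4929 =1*4929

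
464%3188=464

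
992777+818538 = 1811315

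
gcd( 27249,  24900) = 3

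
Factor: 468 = 2^2*3^2 * 13^1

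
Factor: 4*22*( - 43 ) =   -  2^3*11^1*43^1 = - 3784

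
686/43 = 686/43 = 15.95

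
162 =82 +80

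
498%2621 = 498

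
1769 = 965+804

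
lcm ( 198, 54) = 594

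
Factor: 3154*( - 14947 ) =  - 47142838=- 2^1*19^1 * 83^1*14947^1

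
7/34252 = 7/34252 = 0.00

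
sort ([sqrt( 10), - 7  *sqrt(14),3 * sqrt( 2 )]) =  [ - 7 * sqrt(14) , sqrt(10), 3 * sqrt(2)] 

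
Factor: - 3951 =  - 3^2*439^1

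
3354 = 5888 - 2534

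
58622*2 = 117244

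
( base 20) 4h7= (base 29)294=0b11110011011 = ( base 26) 2mn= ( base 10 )1947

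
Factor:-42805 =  - 5^1*  7^1*1223^1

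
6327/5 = 1265 + 2/5 = 1265.40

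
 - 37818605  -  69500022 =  - 107318627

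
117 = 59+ 58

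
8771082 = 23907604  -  15136522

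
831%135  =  21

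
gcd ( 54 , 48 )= 6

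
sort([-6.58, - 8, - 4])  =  [  -  8,  -  6.58, - 4] 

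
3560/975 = 3 + 127/195 = 3.65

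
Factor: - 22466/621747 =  - 2^1*3^( - 2)*7^( - 1)*47^1*71^( - 1 )*139^( - 1 )*239^1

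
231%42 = 21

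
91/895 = 91/895 = 0.10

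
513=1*513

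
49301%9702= 791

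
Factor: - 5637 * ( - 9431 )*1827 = 97127973369=3^3 * 7^1*29^1*1879^1*9431^1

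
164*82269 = 13492116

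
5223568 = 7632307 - 2408739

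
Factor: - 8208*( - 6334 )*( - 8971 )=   -  2^5 * 3^3*19^1*3167^1*8971^1  =  - 466397553312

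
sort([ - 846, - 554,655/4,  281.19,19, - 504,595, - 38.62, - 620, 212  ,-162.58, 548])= [-846, - 620, - 554,  -  504, -162.58,-38.62,19, 655/4,212, 281.19,548,595]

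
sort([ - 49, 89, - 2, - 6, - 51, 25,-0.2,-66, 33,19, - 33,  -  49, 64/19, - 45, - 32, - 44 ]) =[ - 66,-51,  -  49,-49, - 45,-44 , - 33, - 32, - 6,-2, - 0.2, 64/19, 19, 25,33 , 89]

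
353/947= 353/947 = 0.37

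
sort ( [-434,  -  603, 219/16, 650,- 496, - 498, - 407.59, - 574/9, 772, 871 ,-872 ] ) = [  -  872,-603, - 498,-496, - 434,-407.59, - 574/9, 219/16, 650, 772 , 871]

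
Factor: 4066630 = 2^1*5^1 * 23^1 * 17681^1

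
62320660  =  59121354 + 3199306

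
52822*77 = 4067294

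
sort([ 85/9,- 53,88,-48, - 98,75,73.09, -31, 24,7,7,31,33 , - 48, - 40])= [- 98, - 53,- 48, - 48,- 40,  -  31,7,7 , 85/9,24,31, 33,73.09, 75, 88]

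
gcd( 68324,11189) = 1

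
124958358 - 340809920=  - 215851562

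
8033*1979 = 15897307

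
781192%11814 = 1468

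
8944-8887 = 57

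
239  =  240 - 1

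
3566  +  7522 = 11088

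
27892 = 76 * 367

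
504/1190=36/85 = 0.42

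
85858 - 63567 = 22291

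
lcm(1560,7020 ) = 14040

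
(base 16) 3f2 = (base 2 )1111110010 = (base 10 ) 1010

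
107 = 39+68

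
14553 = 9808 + 4745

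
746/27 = 746/27 = 27.63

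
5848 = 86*68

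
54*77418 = 4180572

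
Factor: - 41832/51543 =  - 2^3* 3^( - 1 )*7^1*23^ ( - 1 )=-56/69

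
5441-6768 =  - 1327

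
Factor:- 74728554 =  - 2^1 *3^1*12454759^1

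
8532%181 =25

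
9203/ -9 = -1023 + 4/9= -1022.56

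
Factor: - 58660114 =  - 2^1*163^1*179939^1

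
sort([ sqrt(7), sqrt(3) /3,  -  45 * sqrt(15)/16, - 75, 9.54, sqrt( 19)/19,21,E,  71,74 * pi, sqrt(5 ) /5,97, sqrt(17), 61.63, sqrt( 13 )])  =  [ - 75, - 45* sqrt ( 15 ) /16, sqrt(19 )/19, sqrt(5 ) /5, sqrt(3) /3, sqrt( 7 ),E, sqrt( 13),  sqrt(17), 9.54, 21,61.63,71 , 97, 74*pi]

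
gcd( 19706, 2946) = 2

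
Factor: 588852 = 2^2*3^2*11^1*1487^1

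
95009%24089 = 22742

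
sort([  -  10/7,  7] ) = [ - 10/7, 7]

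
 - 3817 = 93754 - 97571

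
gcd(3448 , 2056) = 8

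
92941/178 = 522 + 25/178 = 522.14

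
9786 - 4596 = 5190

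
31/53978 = 31/53978 = 0.00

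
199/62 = 3 + 13/62 = 3.21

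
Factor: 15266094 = 2^1 * 3^1 *2544349^1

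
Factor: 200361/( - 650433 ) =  - 203/659 = - 7^1*29^1 * 659^(  -  1 ) 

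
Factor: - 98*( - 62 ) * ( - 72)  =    -  437472 = -2^5*3^2 *7^2*31^1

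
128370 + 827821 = 956191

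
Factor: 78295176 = 2^3*3^2*1087433^1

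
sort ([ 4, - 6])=[  -  6,4] 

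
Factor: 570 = 2^1*3^1 * 5^1*19^1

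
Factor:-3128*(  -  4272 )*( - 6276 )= - 83865033216 = - 2^9*3^2*17^1* 23^1*89^1 *523^1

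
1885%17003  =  1885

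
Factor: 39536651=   7^1*11^1*43^1*11941^1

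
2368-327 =2041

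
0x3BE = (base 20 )27I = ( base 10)958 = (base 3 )1022111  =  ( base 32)TU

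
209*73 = 15257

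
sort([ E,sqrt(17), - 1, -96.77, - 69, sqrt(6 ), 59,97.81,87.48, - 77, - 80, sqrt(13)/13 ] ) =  [ - 96.77,- 80,-77, - 69, - 1,sqrt(13) /13, sqrt(6 ), E , sqrt(17 ),  59, 87.48,  97.81]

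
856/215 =856/215  =  3.98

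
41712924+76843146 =118556070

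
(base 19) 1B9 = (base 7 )1455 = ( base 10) 579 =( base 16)243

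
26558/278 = 13279/139 = 95.53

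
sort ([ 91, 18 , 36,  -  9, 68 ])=[-9 , 18, 36,68 , 91 ] 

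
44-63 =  - 19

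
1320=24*55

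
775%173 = 83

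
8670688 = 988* 8776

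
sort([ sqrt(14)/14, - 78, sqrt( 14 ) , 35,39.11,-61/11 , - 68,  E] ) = [ - 78, -68, - 61/11,sqrt(14)/14,E, sqrt( 14),35,39.11] 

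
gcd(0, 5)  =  5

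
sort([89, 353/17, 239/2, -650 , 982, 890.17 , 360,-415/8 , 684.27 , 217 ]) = [  -  650, - 415/8 , 353/17, 89, 239/2, 217,360,  684.27,890.17, 982 ] 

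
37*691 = 25567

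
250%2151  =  250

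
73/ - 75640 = - 1 + 75567/75640 = - 0.00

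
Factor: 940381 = 13^1*72337^1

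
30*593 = 17790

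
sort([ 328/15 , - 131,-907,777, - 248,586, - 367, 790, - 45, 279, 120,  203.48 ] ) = [ - 907, -367,  -  248, - 131,- 45 , 328/15,120,203.48, 279,586, 777 , 790 ] 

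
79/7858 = 79/7858 = 0.01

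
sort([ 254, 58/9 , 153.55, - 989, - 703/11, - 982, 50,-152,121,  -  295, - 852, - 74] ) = [ - 989, - 982, - 852, - 295, - 152,- 74, - 703/11,58/9,50,121,  153.55 , 254 ] 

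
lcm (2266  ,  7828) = 86108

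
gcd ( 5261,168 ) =1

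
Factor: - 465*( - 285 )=3^2*5^2*19^1*31^1 = 132525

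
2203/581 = 3 + 460/581 = 3.79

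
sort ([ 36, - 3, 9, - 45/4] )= [ - 45/4, - 3, 9,36]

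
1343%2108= 1343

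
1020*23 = 23460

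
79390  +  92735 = 172125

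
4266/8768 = 2133/4384 = 0.49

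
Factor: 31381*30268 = 2^2*7^2*23^1 * 47^1*4483^1 = 949840108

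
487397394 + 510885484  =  998282878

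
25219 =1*25219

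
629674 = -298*( - 2113)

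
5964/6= 994 = 994.00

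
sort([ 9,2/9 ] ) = [ 2/9,9]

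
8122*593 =4816346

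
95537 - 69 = 95468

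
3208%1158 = 892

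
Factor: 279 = 3^2*31^1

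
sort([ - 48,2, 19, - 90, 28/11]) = [ - 90,-48, 2,  28/11 , 19] 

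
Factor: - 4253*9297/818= - 39540141/818 = - 2^( - 1) * 3^2 * 409^( - 1)*  1033^1 * 4253^1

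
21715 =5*4343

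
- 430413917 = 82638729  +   - 513052646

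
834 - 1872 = - 1038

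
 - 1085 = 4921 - 6006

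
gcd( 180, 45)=45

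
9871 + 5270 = 15141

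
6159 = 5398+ 761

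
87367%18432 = 13639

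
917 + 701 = 1618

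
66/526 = 33/263 = 0.13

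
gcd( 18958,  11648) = 2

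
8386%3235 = 1916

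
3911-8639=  - 4728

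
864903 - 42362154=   -  41497251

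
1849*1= 1849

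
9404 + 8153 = 17557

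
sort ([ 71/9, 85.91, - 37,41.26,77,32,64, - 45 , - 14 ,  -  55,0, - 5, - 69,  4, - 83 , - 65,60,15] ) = [ - 83, - 69, - 65 ,  -  55,-45, - 37, - 14, - 5,0,4,71/9,15, 32, 41.26, 60,64, 77,85.91] 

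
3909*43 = 168087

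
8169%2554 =507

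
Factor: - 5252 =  - 2^2*13^1*101^1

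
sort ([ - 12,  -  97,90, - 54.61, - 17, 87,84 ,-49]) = [-97, - 54.61, - 49, - 17, - 12, 84, 87 , 90]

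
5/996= 5/996 = 0.01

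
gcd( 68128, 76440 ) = 8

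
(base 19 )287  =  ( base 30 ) tb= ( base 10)881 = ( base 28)13D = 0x371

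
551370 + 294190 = 845560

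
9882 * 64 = 632448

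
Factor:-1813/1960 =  - 2^( - 3) * 5^ ( - 1) * 37^1= -37/40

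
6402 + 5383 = 11785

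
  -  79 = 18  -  97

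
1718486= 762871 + 955615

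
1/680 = 1/680 = 0.00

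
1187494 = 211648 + 975846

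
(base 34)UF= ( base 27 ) 1b9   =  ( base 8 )2013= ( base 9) 1370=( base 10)1035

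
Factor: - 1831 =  - 1831^1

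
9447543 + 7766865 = 17214408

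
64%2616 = 64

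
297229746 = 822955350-525725604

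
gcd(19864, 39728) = 19864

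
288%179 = 109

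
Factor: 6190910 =2^1 * 5^1*11^1*23^1*2447^1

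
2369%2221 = 148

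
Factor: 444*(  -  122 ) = -54168 = -2^3*3^1*37^1*61^1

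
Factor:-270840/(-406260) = 2/3 =2^1*3^( - 1)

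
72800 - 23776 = 49024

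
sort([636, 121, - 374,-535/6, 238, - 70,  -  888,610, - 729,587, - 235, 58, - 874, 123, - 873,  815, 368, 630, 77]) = [ - 888, - 874,-873, - 729, - 374, - 235, - 535/6, - 70 , 58, 77, 121 , 123,  238,  368,587, 610, 630, 636,815 ] 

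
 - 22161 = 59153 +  - 81314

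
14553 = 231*63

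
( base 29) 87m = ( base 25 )B33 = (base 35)5NN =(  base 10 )6953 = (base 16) 1B29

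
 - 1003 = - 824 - 179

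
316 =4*79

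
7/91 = 1/13 = 0.08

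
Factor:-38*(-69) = 2622 = 2^1* 3^1*19^1*23^1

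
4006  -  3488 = 518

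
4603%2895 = 1708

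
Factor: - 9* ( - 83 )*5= 3^2*5^1*83^1  =  3735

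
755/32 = 23+19/32 = 23.59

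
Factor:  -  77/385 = - 1/5 = -  5^( - 1 )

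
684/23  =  684/23 = 29.74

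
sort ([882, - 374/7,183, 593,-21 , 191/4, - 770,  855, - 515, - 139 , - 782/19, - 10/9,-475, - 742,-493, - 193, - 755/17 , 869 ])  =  [ - 770, - 742, - 515, - 493,-475,  -  193,-139,- 374/7, - 755/17, - 782/19 , - 21 ,  -  10/9,191/4 , 183,593,855,869 , 882]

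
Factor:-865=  - 5^1*173^1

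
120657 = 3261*37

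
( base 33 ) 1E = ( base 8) 57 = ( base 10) 47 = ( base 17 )2d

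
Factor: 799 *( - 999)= -798201 =- 3^3*17^1*37^1*47^1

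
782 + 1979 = 2761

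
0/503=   0 = 0.00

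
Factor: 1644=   2^2*3^1*137^1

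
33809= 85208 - 51399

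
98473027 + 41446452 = 139919479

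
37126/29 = 1280  +  6/29 = 1280.21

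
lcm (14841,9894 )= 29682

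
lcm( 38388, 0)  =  0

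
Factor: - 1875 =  - 3^1 * 5^4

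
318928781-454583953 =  - 135655172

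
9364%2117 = 896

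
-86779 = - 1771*49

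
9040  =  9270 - 230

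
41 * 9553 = 391673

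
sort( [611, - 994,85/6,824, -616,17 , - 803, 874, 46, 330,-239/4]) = [  -  994, - 803,-616,-239/4,85/6,17  ,  46,330, 611, 824,874]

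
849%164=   29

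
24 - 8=16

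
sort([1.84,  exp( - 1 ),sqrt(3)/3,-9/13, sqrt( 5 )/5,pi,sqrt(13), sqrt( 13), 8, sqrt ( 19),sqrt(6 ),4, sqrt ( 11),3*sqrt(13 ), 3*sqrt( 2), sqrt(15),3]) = [- 9/13,exp( - 1), sqrt (5)/5, sqrt(3) /3, 1.84, sqrt( 6), 3, pi,sqrt(11), sqrt(13), sqrt( 13 ),sqrt(15 ), 4,3*sqrt( 2),  sqrt( 19), 8, 3*sqrt( 13 )]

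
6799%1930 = 1009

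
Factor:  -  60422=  - 2^1*30211^1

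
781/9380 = 781/9380 = 0.08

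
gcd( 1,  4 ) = 1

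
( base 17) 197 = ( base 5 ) 3244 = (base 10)449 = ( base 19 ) 14C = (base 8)701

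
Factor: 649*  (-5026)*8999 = - 2^1*7^1*11^1*59^1 * 359^1*8999^1 = - 29353604126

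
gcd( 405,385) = 5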